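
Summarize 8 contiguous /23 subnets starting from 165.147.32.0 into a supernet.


Original prefix: /23
Number of subnets: 8 = 2^3
New prefix = 23 - 3 = 20
Supernet: 165.147.32.0/20


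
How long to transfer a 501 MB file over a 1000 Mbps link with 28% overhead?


Effective throughput = 1000 * (1 - 28/100) = 720 Mbps
File size in Mb = 501 * 8 = 4008 Mb
Time = 4008 / 720
Time = 5.5667 seconds


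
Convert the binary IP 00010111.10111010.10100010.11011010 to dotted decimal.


00010111 = 23
10111010 = 186
10100010 = 162
11011010 = 218
IP: 23.186.162.218


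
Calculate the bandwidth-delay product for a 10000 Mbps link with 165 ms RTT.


BDP = bandwidth * RTT
= 10000 Mbps * 165 ms
= 10000 * 1e6 * 165 / 1000 bits
= 1650000000 bits
= 206250000 bytes
= 201416.0156 KB
BDP = 1650000000 bits (206250000 bytes)


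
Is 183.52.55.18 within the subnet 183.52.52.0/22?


Subnet network: 183.52.52.0
Test IP AND mask: 183.52.52.0
Yes, 183.52.55.18 is in 183.52.52.0/22


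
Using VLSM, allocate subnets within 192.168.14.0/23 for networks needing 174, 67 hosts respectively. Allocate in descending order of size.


174 hosts -> /24 (254 usable): 192.168.14.0/24
67 hosts -> /25 (126 usable): 192.168.15.0/25
Allocation: 192.168.14.0/24 (174 hosts, 254 usable); 192.168.15.0/25 (67 hosts, 126 usable)


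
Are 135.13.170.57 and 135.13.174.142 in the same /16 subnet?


Mask: 255.255.0.0
135.13.170.57 AND mask = 135.13.0.0
135.13.174.142 AND mask = 135.13.0.0
Yes, same subnet (135.13.0.0)


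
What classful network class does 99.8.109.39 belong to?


First octet: 99
Binary: 01100011
0xxxxxxx -> Class A (1-126)
Class A, default mask 255.0.0.0 (/8)


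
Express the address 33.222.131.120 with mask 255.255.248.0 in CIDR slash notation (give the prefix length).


Binary: 11111111.11111111.11111000.00000000
Count leading 1s
Prefix: /21


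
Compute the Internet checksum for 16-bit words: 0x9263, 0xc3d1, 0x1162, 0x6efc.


Sum all words (with carry folding):
+ 0x9263 = 0x9263
+ 0xc3d1 = 0x5635
+ 0x1162 = 0x6797
+ 0x6efc = 0xd693
One's complement: ~0xd693
Checksum = 0x296c


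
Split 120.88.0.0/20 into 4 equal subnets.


New prefix = 20 + 2 = 22
Each subnet has 1024 addresses
  120.88.0.0/22
  120.88.4.0/22
  120.88.8.0/22
  120.88.12.0/22
Subnets: 120.88.0.0/22, 120.88.4.0/22, 120.88.8.0/22, 120.88.12.0/22


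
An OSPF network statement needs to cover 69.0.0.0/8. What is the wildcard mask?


Subnet mask: 255.0.0.0
Wildcard = 255.255.255.255 - subnet mask
255 - 255 = 0
255 - 0 = 255
255 - 0 = 255
255 - 0 = 255
Wildcard: 0.255.255.255


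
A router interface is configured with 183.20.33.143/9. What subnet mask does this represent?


/9 means 9 network bits, 23 host bits
Binary: 11111111100000000000000000000000
Mask: 255.128.0.0


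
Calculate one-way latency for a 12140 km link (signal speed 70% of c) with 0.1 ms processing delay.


Speed = 0.7 * 3e5 km/s = 210000 km/s
Propagation delay = 12140 / 210000 = 0.0578 s = 57.8095 ms
Processing delay = 0.1 ms
Total one-way latency = 57.9095 ms


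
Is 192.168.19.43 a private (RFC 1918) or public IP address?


RFC 1918 private ranges:
  10.0.0.0/8 (10.0.0.0 - 10.255.255.255)
  172.16.0.0/12 (172.16.0.0 - 172.31.255.255)
  192.168.0.0/16 (192.168.0.0 - 192.168.255.255)
Private (in 192.168.0.0/16)


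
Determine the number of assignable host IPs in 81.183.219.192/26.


Host bits = 32 - 26 = 6
Total addresses = 2^6 = 64
Usable = total - 2 (network and broadcast)
Usable hosts: 62


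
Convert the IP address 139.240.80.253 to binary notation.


139 = 10001011
240 = 11110000
80 = 01010000
253 = 11111101
Binary: 10001011.11110000.01010000.11111101


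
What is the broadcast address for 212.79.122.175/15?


Network: 212.78.0.0/15
Host bits = 17
Set all host bits to 1:
Broadcast: 212.79.255.255


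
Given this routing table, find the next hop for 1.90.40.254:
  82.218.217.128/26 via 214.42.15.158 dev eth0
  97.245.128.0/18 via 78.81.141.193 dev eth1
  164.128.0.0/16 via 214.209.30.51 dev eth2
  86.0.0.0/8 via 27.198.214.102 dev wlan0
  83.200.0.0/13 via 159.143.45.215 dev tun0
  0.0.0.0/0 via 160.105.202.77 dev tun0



Longest prefix match for 1.90.40.254:
  /26 82.218.217.128: no
  /18 97.245.128.0: no
  /16 164.128.0.0: no
  /8 86.0.0.0: no
  /13 83.200.0.0: no
  /0 0.0.0.0: MATCH
Selected: next-hop 160.105.202.77 via tun0 (matched /0)


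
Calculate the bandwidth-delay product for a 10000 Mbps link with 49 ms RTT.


BDP = bandwidth * RTT
= 10000 Mbps * 49 ms
= 10000 * 1e6 * 49 / 1000 bits
= 490000000 bits
= 61250000 bytes
= 59814.4531 KB
BDP = 490000000 bits (61250000 bytes)


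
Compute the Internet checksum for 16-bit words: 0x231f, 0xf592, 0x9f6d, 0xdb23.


Sum all words (with carry folding):
+ 0x231f = 0x231f
+ 0xf592 = 0x18b2
+ 0x9f6d = 0xb81f
+ 0xdb23 = 0x9343
One's complement: ~0x9343
Checksum = 0x6cbc


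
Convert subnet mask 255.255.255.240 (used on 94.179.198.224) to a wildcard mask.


Subnet mask: 255.255.255.240
Wildcard = 255.255.255.255 - subnet mask
255 - 255 = 0
255 - 255 = 0
255 - 255 = 0
255 - 240 = 15
Wildcard: 0.0.0.15


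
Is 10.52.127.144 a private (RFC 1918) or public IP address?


RFC 1918 private ranges:
  10.0.0.0/8 (10.0.0.0 - 10.255.255.255)
  172.16.0.0/12 (172.16.0.0 - 172.31.255.255)
  192.168.0.0/16 (192.168.0.0 - 192.168.255.255)
Private (in 10.0.0.0/8)


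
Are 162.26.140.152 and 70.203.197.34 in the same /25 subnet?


Mask: 255.255.255.128
162.26.140.152 AND mask = 162.26.140.128
70.203.197.34 AND mask = 70.203.197.0
No, different subnets (162.26.140.128 vs 70.203.197.0)


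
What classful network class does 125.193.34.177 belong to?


First octet: 125
Binary: 01111101
0xxxxxxx -> Class A (1-126)
Class A, default mask 255.0.0.0 (/8)


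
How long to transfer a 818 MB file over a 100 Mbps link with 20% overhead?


Effective throughput = 100 * (1 - 20/100) = 80 Mbps
File size in Mb = 818 * 8 = 6544 Mb
Time = 6544 / 80
Time = 81.8 seconds


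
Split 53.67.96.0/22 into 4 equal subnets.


New prefix = 22 + 2 = 24
Each subnet has 256 addresses
  53.67.96.0/24
  53.67.97.0/24
  53.67.98.0/24
  53.67.99.0/24
Subnets: 53.67.96.0/24, 53.67.97.0/24, 53.67.98.0/24, 53.67.99.0/24


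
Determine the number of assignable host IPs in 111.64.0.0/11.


Host bits = 32 - 11 = 21
Total addresses = 2^21 = 2097152
Usable = total - 2 (network and broadcast)
Usable hosts: 2097150


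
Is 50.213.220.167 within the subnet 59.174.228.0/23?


Subnet network: 59.174.228.0
Test IP AND mask: 50.213.220.0
No, 50.213.220.167 is not in 59.174.228.0/23


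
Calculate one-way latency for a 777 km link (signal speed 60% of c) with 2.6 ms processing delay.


Speed = 0.6 * 3e5 km/s = 180000 km/s
Propagation delay = 777 / 180000 = 0.0043 s = 4.3167 ms
Processing delay = 2.6 ms
Total one-way latency = 6.9167 ms


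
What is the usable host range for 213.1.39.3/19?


Network: 213.1.32.0
Broadcast: 213.1.63.255
First usable = network + 1
Last usable = broadcast - 1
Range: 213.1.32.1 to 213.1.63.254


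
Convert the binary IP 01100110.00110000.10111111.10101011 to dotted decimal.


01100110 = 102
00110000 = 48
10111111 = 191
10101011 = 171
IP: 102.48.191.171


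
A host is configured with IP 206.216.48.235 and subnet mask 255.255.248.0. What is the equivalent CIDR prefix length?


Binary: 11111111.11111111.11111000.00000000
Count leading 1s
Prefix: /21


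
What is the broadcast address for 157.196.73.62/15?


Network: 157.196.0.0/15
Host bits = 17
Set all host bits to 1:
Broadcast: 157.197.255.255


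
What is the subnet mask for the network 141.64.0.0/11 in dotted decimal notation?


/11 means 11 network bits, 21 host bits
Binary: 11111111111000000000000000000000
Mask: 255.224.0.0


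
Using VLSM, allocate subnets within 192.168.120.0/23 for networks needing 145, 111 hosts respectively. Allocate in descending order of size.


145 hosts -> /24 (254 usable): 192.168.120.0/24
111 hosts -> /25 (126 usable): 192.168.121.0/25
Allocation: 192.168.120.0/24 (145 hosts, 254 usable); 192.168.121.0/25 (111 hosts, 126 usable)


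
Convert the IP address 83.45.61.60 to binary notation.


83 = 01010011
45 = 00101101
61 = 00111101
60 = 00111100
Binary: 01010011.00101101.00111101.00111100


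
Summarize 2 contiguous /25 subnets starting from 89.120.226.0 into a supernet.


Original prefix: /25
Number of subnets: 2 = 2^1
New prefix = 25 - 1 = 24
Supernet: 89.120.226.0/24


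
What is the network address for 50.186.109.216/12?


IP:   00110010.10111010.01101101.11011000
Mask: 11111111.11110000.00000000.00000000
AND operation:
Net:  00110010.10110000.00000000.00000000
Network: 50.176.0.0/12


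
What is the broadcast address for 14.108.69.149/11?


Network: 14.96.0.0/11
Host bits = 21
Set all host bits to 1:
Broadcast: 14.127.255.255


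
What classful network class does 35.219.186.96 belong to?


First octet: 35
Binary: 00100011
0xxxxxxx -> Class A (1-126)
Class A, default mask 255.0.0.0 (/8)


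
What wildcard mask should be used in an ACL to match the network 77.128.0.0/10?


Subnet mask: 255.192.0.0
Wildcard = 255.255.255.255 - subnet mask
255 - 255 = 0
255 - 192 = 63
255 - 0 = 255
255 - 0 = 255
Wildcard: 0.63.255.255


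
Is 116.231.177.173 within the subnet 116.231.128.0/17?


Subnet network: 116.231.128.0
Test IP AND mask: 116.231.128.0
Yes, 116.231.177.173 is in 116.231.128.0/17


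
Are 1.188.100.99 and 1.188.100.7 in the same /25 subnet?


Mask: 255.255.255.128
1.188.100.99 AND mask = 1.188.100.0
1.188.100.7 AND mask = 1.188.100.0
Yes, same subnet (1.188.100.0)


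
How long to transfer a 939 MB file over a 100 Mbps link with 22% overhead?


Effective throughput = 100 * (1 - 22/100) = 78 Mbps
File size in Mb = 939 * 8 = 7512 Mb
Time = 7512 / 78
Time = 96.3077 seconds


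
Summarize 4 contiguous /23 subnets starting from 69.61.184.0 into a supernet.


Original prefix: /23
Number of subnets: 4 = 2^2
New prefix = 23 - 2 = 21
Supernet: 69.61.184.0/21


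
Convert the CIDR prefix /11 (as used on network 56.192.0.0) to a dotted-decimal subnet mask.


/11 means 11 network bits, 21 host bits
Binary: 11111111111000000000000000000000
Mask: 255.224.0.0


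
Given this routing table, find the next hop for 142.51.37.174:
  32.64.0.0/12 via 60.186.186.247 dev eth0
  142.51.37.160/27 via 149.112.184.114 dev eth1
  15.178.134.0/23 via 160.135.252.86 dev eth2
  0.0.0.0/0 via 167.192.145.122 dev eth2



Longest prefix match for 142.51.37.174:
  /12 32.64.0.0: no
  /27 142.51.37.160: MATCH
  /23 15.178.134.0: no
  /0 0.0.0.0: MATCH
Selected: next-hop 149.112.184.114 via eth1 (matched /27)


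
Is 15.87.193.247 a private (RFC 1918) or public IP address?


RFC 1918 private ranges:
  10.0.0.0/8 (10.0.0.0 - 10.255.255.255)
  172.16.0.0/12 (172.16.0.0 - 172.31.255.255)
  192.168.0.0/16 (192.168.0.0 - 192.168.255.255)
Public (not in any RFC 1918 range)


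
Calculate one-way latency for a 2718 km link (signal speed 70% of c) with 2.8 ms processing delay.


Speed = 0.7 * 3e5 km/s = 210000 km/s
Propagation delay = 2718 / 210000 = 0.0129 s = 12.9429 ms
Processing delay = 2.8 ms
Total one-way latency = 15.7429 ms


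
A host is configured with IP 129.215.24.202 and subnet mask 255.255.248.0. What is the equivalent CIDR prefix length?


Binary: 11111111.11111111.11111000.00000000
Count leading 1s
Prefix: /21


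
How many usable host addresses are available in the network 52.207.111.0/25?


Host bits = 32 - 25 = 7
Total addresses = 2^7 = 128
Usable = total - 2 (network and broadcast)
Usable hosts: 126


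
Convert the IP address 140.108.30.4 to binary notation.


140 = 10001100
108 = 01101100
30 = 00011110
4 = 00000100
Binary: 10001100.01101100.00011110.00000100


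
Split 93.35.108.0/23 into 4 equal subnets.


New prefix = 23 + 2 = 25
Each subnet has 128 addresses
  93.35.108.0/25
  93.35.108.128/25
  93.35.109.0/25
  93.35.109.128/25
Subnets: 93.35.108.0/25, 93.35.108.128/25, 93.35.109.0/25, 93.35.109.128/25


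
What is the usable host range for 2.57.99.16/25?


Network: 2.57.99.0
Broadcast: 2.57.99.127
First usable = network + 1
Last usable = broadcast - 1
Range: 2.57.99.1 to 2.57.99.126


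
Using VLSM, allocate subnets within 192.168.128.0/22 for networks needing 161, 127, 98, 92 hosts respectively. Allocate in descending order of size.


161 hosts -> /24 (254 usable): 192.168.128.0/24
127 hosts -> /24 (254 usable): 192.168.129.0/24
98 hosts -> /25 (126 usable): 192.168.130.0/25
92 hosts -> /25 (126 usable): 192.168.130.128/25
Allocation: 192.168.128.0/24 (161 hosts, 254 usable); 192.168.129.0/24 (127 hosts, 254 usable); 192.168.130.0/25 (98 hosts, 126 usable); 192.168.130.128/25 (92 hosts, 126 usable)


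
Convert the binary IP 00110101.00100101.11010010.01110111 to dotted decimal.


00110101 = 53
00100101 = 37
11010010 = 210
01110111 = 119
IP: 53.37.210.119


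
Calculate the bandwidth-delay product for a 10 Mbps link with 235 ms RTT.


BDP = bandwidth * RTT
= 10 Mbps * 235 ms
= 10 * 1e6 * 235 / 1000 bits
= 2350000 bits
= 293750 bytes
= 286.8652 KB
BDP = 2350000 bits (293750 bytes)


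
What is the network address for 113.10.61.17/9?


IP:   01110001.00001010.00111101.00010001
Mask: 11111111.10000000.00000000.00000000
AND operation:
Net:  01110001.00000000.00000000.00000000
Network: 113.0.0.0/9


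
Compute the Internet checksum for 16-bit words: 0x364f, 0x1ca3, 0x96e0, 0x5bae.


Sum all words (with carry folding):
+ 0x364f = 0x364f
+ 0x1ca3 = 0x52f2
+ 0x96e0 = 0xe9d2
+ 0x5bae = 0x4581
One's complement: ~0x4581
Checksum = 0xba7e


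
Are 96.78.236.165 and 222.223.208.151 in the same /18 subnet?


Mask: 255.255.192.0
96.78.236.165 AND mask = 96.78.192.0
222.223.208.151 AND mask = 222.223.192.0
No, different subnets (96.78.192.0 vs 222.223.192.0)


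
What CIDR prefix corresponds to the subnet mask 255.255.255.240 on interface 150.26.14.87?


Binary: 11111111.11111111.11111111.11110000
Count leading 1s
Prefix: /28


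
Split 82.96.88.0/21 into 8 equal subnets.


New prefix = 21 + 3 = 24
Each subnet has 256 addresses
  82.96.88.0/24
  82.96.89.0/24
  82.96.90.0/24
  82.96.91.0/24
  82.96.92.0/24
  82.96.93.0/24
  82.96.94.0/24
  82.96.95.0/24
Subnets: 82.96.88.0/24, 82.96.89.0/24, 82.96.90.0/24, 82.96.91.0/24, 82.96.92.0/24, 82.96.93.0/24, 82.96.94.0/24, 82.96.95.0/24


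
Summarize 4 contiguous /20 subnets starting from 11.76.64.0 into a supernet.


Original prefix: /20
Number of subnets: 4 = 2^2
New prefix = 20 - 2 = 18
Supernet: 11.76.64.0/18


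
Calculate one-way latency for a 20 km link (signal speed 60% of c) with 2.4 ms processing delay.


Speed = 0.6 * 3e5 km/s = 180000 km/s
Propagation delay = 20 / 180000 = 0.0001 s = 0.1111 ms
Processing delay = 2.4 ms
Total one-way latency = 2.5111 ms


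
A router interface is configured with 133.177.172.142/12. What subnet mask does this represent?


/12 means 12 network bits, 20 host bits
Binary: 11111111111100000000000000000000
Mask: 255.240.0.0


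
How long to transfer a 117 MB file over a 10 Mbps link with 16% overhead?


Effective throughput = 10 * (1 - 16/100) = 8.4 Mbps
File size in Mb = 117 * 8 = 936 Mb
Time = 936 / 8.4
Time = 111.4286 seconds


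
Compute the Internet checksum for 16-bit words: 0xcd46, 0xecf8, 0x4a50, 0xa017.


Sum all words (with carry folding):
+ 0xcd46 = 0xcd46
+ 0xecf8 = 0xba3f
+ 0x4a50 = 0x0490
+ 0xa017 = 0xa4a7
One's complement: ~0xa4a7
Checksum = 0x5b58


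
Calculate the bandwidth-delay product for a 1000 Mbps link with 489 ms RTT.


BDP = bandwidth * RTT
= 1000 Mbps * 489 ms
= 1000 * 1e6 * 489 / 1000 bits
= 489000000 bits
= 61125000 bytes
= 59692.3828 KB
BDP = 489000000 bits (61125000 bytes)


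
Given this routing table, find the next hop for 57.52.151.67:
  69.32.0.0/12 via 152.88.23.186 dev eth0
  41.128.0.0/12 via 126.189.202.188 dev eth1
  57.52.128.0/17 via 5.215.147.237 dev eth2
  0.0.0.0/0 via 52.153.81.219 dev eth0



Longest prefix match for 57.52.151.67:
  /12 69.32.0.0: no
  /12 41.128.0.0: no
  /17 57.52.128.0: MATCH
  /0 0.0.0.0: MATCH
Selected: next-hop 5.215.147.237 via eth2 (matched /17)


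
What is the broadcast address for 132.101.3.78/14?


Network: 132.100.0.0/14
Host bits = 18
Set all host bits to 1:
Broadcast: 132.103.255.255


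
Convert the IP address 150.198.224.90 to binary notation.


150 = 10010110
198 = 11000110
224 = 11100000
90 = 01011010
Binary: 10010110.11000110.11100000.01011010


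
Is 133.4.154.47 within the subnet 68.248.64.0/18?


Subnet network: 68.248.64.0
Test IP AND mask: 133.4.128.0
No, 133.4.154.47 is not in 68.248.64.0/18


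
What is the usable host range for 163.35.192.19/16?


Network: 163.35.0.0
Broadcast: 163.35.255.255
First usable = network + 1
Last usable = broadcast - 1
Range: 163.35.0.1 to 163.35.255.254


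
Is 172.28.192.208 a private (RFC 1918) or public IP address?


RFC 1918 private ranges:
  10.0.0.0/8 (10.0.0.0 - 10.255.255.255)
  172.16.0.0/12 (172.16.0.0 - 172.31.255.255)
  192.168.0.0/16 (192.168.0.0 - 192.168.255.255)
Private (in 172.16.0.0/12)


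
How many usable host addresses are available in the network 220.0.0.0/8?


Host bits = 32 - 8 = 24
Total addresses = 2^24 = 16777216
Usable = total - 2 (network and broadcast)
Usable hosts: 16777214


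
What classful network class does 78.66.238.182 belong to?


First octet: 78
Binary: 01001110
0xxxxxxx -> Class A (1-126)
Class A, default mask 255.0.0.0 (/8)


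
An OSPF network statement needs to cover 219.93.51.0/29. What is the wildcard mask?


Subnet mask: 255.255.255.248
Wildcard = 255.255.255.255 - subnet mask
255 - 255 = 0
255 - 255 = 0
255 - 255 = 0
255 - 248 = 7
Wildcard: 0.0.0.7


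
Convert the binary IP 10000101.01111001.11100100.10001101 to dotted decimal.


10000101 = 133
01111001 = 121
11100100 = 228
10001101 = 141
IP: 133.121.228.141


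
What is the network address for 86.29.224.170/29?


IP:   01010110.00011101.11100000.10101010
Mask: 11111111.11111111.11111111.11111000
AND operation:
Net:  01010110.00011101.11100000.10101000
Network: 86.29.224.168/29


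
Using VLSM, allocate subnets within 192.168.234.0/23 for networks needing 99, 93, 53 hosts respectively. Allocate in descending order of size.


99 hosts -> /25 (126 usable): 192.168.234.0/25
93 hosts -> /25 (126 usable): 192.168.234.128/25
53 hosts -> /26 (62 usable): 192.168.235.0/26
Allocation: 192.168.234.0/25 (99 hosts, 126 usable); 192.168.234.128/25 (93 hosts, 126 usable); 192.168.235.0/26 (53 hosts, 62 usable)


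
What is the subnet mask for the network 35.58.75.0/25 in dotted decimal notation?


/25 means 25 network bits, 7 host bits
Binary: 11111111111111111111111110000000
Mask: 255.255.255.128


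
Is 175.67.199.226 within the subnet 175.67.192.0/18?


Subnet network: 175.67.192.0
Test IP AND mask: 175.67.192.0
Yes, 175.67.199.226 is in 175.67.192.0/18


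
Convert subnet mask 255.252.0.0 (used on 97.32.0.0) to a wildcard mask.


Subnet mask: 255.252.0.0
Wildcard = 255.255.255.255 - subnet mask
255 - 255 = 0
255 - 252 = 3
255 - 0 = 255
255 - 0 = 255
Wildcard: 0.3.255.255


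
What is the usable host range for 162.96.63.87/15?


Network: 162.96.0.0
Broadcast: 162.97.255.255
First usable = network + 1
Last usable = broadcast - 1
Range: 162.96.0.1 to 162.97.255.254


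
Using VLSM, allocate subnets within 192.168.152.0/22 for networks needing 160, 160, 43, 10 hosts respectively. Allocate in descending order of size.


160 hosts -> /24 (254 usable): 192.168.152.0/24
160 hosts -> /24 (254 usable): 192.168.153.0/24
43 hosts -> /26 (62 usable): 192.168.154.0/26
10 hosts -> /28 (14 usable): 192.168.154.64/28
Allocation: 192.168.152.0/24 (160 hosts, 254 usable); 192.168.153.0/24 (160 hosts, 254 usable); 192.168.154.0/26 (43 hosts, 62 usable); 192.168.154.64/28 (10 hosts, 14 usable)


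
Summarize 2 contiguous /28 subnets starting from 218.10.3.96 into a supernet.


Original prefix: /28
Number of subnets: 2 = 2^1
New prefix = 28 - 1 = 27
Supernet: 218.10.3.96/27


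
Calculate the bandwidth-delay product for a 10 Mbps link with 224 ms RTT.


BDP = bandwidth * RTT
= 10 Mbps * 224 ms
= 10 * 1e6 * 224 / 1000 bits
= 2240000 bits
= 280000 bytes
= 273.4375 KB
BDP = 2240000 bits (280000 bytes)


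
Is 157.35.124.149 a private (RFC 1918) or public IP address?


RFC 1918 private ranges:
  10.0.0.0/8 (10.0.0.0 - 10.255.255.255)
  172.16.0.0/12 (172.16.0.0 - 172.31.255.255)
  192.168.0.0/16 (192.168.0.0 - 192.168.255.255)
Public (not in any RFC 1918 range)


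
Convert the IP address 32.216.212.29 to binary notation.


32 = 00100000
216 = 11011000
212 = 11010100
29 = 00011101
Binary: 00100000.11011000.11010100.00011101


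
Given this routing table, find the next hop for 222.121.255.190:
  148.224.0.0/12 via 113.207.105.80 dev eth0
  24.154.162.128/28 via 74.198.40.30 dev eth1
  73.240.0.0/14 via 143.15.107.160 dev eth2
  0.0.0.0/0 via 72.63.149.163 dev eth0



Longest prefix match for 222.121.255.190:
  /12 148.224.0.0: no
  /28 24.154.162.128: no
  /14 73.240.0.0: no
  /0 0.0.0.0: MATCH
Selected: next-hop 72.63.149.163 via eth0 (matched /0)


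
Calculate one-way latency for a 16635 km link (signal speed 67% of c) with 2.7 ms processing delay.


Speed = 0.67 * 3e5 km/s = 201000 km/s
Propagation delay = 16635 / 201000 = 0.0828 s = 82.7612 ms
Processing delay = 2.7 ms
Total one-way latency = 85.4612 ms


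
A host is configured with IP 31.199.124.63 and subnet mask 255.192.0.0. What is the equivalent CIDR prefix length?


Binary: 11111111.11000000.00000000.00000000
Count leading 1s
Prefix: /10


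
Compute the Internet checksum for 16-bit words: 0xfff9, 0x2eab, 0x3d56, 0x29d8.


Sum all words (with carry folding):
+ 0xfff9 = 0xfff9
+ 0x2eab = 0x2ea5
+ 0x3d56 = 0x6bfb
+ 0x29d8 = 0x95d3
One's complement: ~0x95d3
Checksum = 0x6a2c


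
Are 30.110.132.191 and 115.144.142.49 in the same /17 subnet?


Mask: 255.255.128.0
30.110.132.191 AND mask = 30.110.128.0
115.144.142.49 AND mask = 115.144.128.0
No, different subnets (30.110.128.0 vs 115.144.128.0)


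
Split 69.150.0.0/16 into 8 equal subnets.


New prefix = 16 + 3 = 19
Each subnet has 8192 addresses
  69.150.0.0/19
  69.150.32.0/19
  69.150.64.0/19
  69.150.96.0/19
  69.150.128.0/19
  69.150.160.0/19
  69.150.192.0/19
  69.150.224.0/19
Subnets: 69.150.0.0/19, 69.150.32.0/19, 69.150.64.0/19, 69.150.96.0/19, 69.150.128.0/19, 69.150.160.0/19, 69.150.192.0/19, 69.150.224.0/19


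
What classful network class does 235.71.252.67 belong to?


First octet: 235
Binary: 11101011
1110xxxx -> Class D (224-239)
Class D (multicast), default mask N/A


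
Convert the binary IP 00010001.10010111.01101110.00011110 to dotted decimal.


00010001 = 17
10010111 = 151
01101110 = 110
00011110 = 30
IP: 17.151.110.30


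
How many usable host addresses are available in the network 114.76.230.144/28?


Host bits = 32 - 28 = 4
Total addresses = 2^4 = 16
Usable = total - 2 (network and broadcast)
Usable hosts: 14


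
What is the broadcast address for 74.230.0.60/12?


Network: 74.224.0.0/12
Host bits = 20
Set all host bits to 1:
Broadcast: 74.239.255.255


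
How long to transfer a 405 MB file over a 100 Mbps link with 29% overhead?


Effective throughput = 100 * (1 - 29/100) = 71 Mbps
File size in Mb = 405 * 8 = 3240 Mb
Time = 3240 / 71
Time = 45.6338 seconds


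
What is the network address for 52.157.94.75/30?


IP:   00110100.10011101.01011110.01001011
Mask: 11111111.11111111.11111111.11111100
AND operation:
Net:  00110100.10011101.01011110.01001000
Network: 52.157.94.72/30


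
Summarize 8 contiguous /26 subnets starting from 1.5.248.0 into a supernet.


Original prefix: /26
Number of subnets: 8 = 2^3
New prefix = 26 - 3 = 23
Supernet: 1.5.248.0/23


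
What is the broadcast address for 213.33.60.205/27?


Network: 213.33.60.192/27
Host bits = 5
Set all host bits to 1:
Broadcast: 213.33.60.223


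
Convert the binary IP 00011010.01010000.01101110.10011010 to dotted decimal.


00011010 = 26
01010000 = 80
01101110 = 110
10011010 = 154
IP: 26.80.110.154


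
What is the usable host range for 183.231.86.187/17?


Network: 183.231.0.0
Broadcast: 183.231.127.255
First usable = network + 1
Last usable = broadcast - 1
Range: 183.231.0.1 to 183.231.127.254


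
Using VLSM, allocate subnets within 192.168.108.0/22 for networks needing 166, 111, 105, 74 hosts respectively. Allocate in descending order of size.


166 hosts -> /24 (254 usable): 192.168.108.0/24
111 hosts -> /25 (126 usable): 192.168.109.0/25
105 hosts -> /25 (126 usable): 192.168.109.128/25
74 hosts -> /25 (126 usable): 192.168.110.0/25
Allocation: 192.168.108.0/24 (166 hosts, 254 usable); 192.168.109.0/25 (111 hosts, 126 usable); 192.168.109.128/25 (105 hosts, 126 usable); 192.168.110.0/25 (74 hosts, 126 usable)


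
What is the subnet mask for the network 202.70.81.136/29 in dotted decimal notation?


/29 means 29 network bits, 3 host bits
Binary: 11111111111111111111111111111000
Mask: 255.255.255.248


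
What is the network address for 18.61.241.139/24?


IP:   00010010.00111101.11110001.10001011
Mask: 11111111.11111111.11111111.00000000
AND operation:
Net:  00010010.00111101.11110001.00000000
Network: 18.61.241.0/24


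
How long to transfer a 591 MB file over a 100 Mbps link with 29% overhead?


Effective throughput = 100 * (1 - 29/100) = 71 Mbps
File size in Mb = 591 * 8 = 4728 Mb
Time = 4728 / 71
Time = 66.5915 seconds


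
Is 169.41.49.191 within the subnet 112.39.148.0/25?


Subnet network: 112.39.148.0
Test IP AND mask: 169.41.49.128
No, 169.41.49.191 is not in 112.39.148.0/25


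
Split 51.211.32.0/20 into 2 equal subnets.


New prefix = 20 + 1 = 21
Each subnet has 2048 addresses
  51.211.32.0/21
  51.211.40.0/21
Subnets: 51.211.32.0/21, 51.211.40.0/21


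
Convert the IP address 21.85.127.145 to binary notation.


21 = 00010101
85 = 01010101
127 = 01111111
145 = 10010001
Binary: 00010101.01010101.01111111.10010001


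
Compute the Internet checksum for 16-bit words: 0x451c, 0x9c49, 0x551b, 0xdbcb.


Sum all words (with carry folding):
+ 0x451c = 0x451c
+ 0x9c49 = 0xe165
+ 0x551b = 0x3681
+ 0xdbcb = 0x124d
One's complement: ~0x124d
Checksum = 0xedb2


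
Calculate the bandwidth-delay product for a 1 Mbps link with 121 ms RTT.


BDP = bandwidth * RTT
= 1 Mbps * 121 ms
= 1 * 1e6 * 121 / 1000 bits
= 121000 bits
= 15125 bytes
= 14.7705 KB
BDP = 121000 bits (15125 bytes)


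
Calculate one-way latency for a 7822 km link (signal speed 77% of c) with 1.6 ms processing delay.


Speed = 0.77 * 3e5 km/s = 231000 km/s
Propagation delay = 7822 / 231000 = 0.0339 s = 33.8615 ms
Processing delay = 1.6 ms
Total one-way latency = 35.4615 ms


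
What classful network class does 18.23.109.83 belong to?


First octet: 18
Binary: 00010010
0xxxxxxx -> Class A (1-126)
Class A, default mask 255.0.0.0 (/8)


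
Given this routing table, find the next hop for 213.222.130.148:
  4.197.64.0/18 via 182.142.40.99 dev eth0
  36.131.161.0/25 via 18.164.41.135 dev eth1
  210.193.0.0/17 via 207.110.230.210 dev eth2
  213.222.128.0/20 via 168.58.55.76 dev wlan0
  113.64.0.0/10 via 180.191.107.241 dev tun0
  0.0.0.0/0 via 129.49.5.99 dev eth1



Longest prefix match for 213.222.130.148:
  /18 4.197.64.0: no
  /25 36.131.161.0: no
  /17 210.193.0.0: no
  /20 213.222.128.0: MATCH
  /10 113.64.0.0: no
  /0 0.0.0.0: MATCH
Selected: next-hop 168.58.55.76 via wlan0 (matched /20)


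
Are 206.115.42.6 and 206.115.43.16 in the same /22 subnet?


Mask: 255.255.252.0
206.115.42.6 AND mask = 206.115.40.0
206.115.43.16 AND mask = 206.115.40.0
Yes, same subnet (206.115.40.0)


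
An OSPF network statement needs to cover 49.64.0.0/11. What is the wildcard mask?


Subnet mask: 255.224.0.0
Wildcard = 255.255.255.255 - subnet mask
255 - 255 = 0
255 - 224 = 31
255 - 0 = 255
255 - 0 = 255
Wildcard: 0.31.255.255


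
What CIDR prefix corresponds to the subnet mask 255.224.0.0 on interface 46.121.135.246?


Binary: 11111111.11100000.00000000.00000000
Count leading 1s
Prefix: /11


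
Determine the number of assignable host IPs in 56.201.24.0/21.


Host bits = 32 - 21 = 11
Total addresses = 2^11 = 2048
Usable = total - 2 (network and broadcast)
Usable hosts: 2046


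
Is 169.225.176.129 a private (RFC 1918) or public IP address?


RFC 1918 private ranges:
  10.0.0.0/8 (10.0.0.0 - 10.255.255.255)
  172.16.0.0/12 (172.16.0.0 - 172.31.255.255)
  192.168.0.0/16 (192.168.0.0 - 192.168.255.255)
Public (not in any RFC 1918 range)


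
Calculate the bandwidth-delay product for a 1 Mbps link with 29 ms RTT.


BDP = bandwidth * RTT
= 1 Mbps * 29 ms
= 1 * 1e6 * 29 / 1000 bits
= 29000 bits
= 3625 bytes
= 3.54 KB
BDP = 29000 bits (3625 bytes)


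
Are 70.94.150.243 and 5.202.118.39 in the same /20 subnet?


Mask: 255.255.240.0
70.94.150.243 AND mask = 70.94.144.0
5.202.118.39 AND mask = 5.202.112.0
No, different subnets (70.94.144.0 vs 5.202.112.0)


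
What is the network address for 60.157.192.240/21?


IP:   00111100.10011101.11000000.11110000
Mask: 11111111.11111111.11111000.00000000
AND operation:
Net:  00111100.10011101.11000000.00000000
Network: 60.157.192.0/21


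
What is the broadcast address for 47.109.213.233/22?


Network: 47.109.212.0/22
Host bits = 10
Set all host bits to 1:
Broadcast: 47.109.215.255


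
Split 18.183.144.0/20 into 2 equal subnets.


New prefix = 20 + 1 = 21
Each subnet has 2048 addresses
  18.183.144.0/21
  18.183.152.0/21
Subnets: 18.183.144.0/21, 18.183.152.0/21


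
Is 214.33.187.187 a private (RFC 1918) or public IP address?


RFC 1918 private ranges:
  10.0.0.0/8 (10.0.0.0 - 10.255.255.255)
  172.16.0.0/12 (172.16.0.0 - 172.31.255.255)
  192.168.0.0/16 (192.168.0.0 - 192.168.255.255)
Public (not in any RFC 1918 range)


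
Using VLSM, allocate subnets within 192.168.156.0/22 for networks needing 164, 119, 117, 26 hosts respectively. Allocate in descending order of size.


164 hosts -> /24 (254 usable): 192.168.156.0/24
119 hosts -> /25 (126 usable): 192.168.157.0/25
117 hosts -> /25 (126 usable): 192.168.157.128/25
26 hosts -> /27 (30 usable): 192.168.158.0/27
Allocation: 192.168.156.0/24 (164 hosts, 254 usable); 192.168.157.0/25 (119 hosts, 126 usable); 192.168.157.128/25 (117 hosts, 126 usable); 192.168.158.0/27 (26 hosts, 30 usable)


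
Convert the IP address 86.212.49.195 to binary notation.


86 = 01010110
212 = 11010100
49 = 00110001
195 = 11000011
Binary: 01010110.11010100.00110001.11000011


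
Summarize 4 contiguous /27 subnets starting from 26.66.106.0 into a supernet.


Original prefix: /27
Number of subnets: 4 = 2^2
New prefix = 27 - 2 = 25
Supernet: 26.66.106.0/25


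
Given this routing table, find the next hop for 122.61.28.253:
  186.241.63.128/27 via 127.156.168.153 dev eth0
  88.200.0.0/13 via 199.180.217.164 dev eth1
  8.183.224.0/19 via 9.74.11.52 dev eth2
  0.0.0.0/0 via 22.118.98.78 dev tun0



Longest prefix match for 122.61.28.253:
  /27 186.241.63.128: no
  /13 88.200.0.0: no
  /19 8.183.224.0: no
  /0 0.0.0.0: MATCH
Selected: next-hop 22.118.98.78 via tun0 (matched /0)


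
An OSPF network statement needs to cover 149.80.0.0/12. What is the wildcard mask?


Subnet mask: 255.240.0.0
Wildcard = 255.255.255.255 - subnet mask
255 - 255 = 0
255 - 240 = 15
255 - 0 = 255
255 - 0 = 255
Wildcard: 0.15.255.255


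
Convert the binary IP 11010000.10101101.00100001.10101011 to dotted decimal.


11010000 = 208
10101101 = 173
00100001 = 33
10101011 = 171
IP: 208.173.33.171


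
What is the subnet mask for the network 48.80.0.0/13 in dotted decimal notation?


/13 means 13 network bits, 19 host bits
Binary: 11111111111110000000000000000000
Mask: 255.248.0.0


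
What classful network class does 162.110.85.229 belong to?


First octet: 162
Binary: 10100010
10xxxxxx -> Class B (128-191)
Class B, default mask 255.255.0.0 (/16)


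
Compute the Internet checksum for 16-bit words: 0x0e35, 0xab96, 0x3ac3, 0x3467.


Sum all words (with carry folding):
+ 0x0e35 = 0x0e35
+ 0xab96 = 0xb9cb
+ 0x3ac3 = 0xf48e
+ 0x3467 = 0x28f6
One's complement: ~0x28f6
Checksum = 0xd709


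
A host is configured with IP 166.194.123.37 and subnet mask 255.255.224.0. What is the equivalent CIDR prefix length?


Binary: 11111111.11111111.11100000.00000000
Count leading 1s
Prefix: /19


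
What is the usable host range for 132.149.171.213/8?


Network: 132.0.0.0
Broadcast: 132.255.255.255
First usable = network + 1
Last usable = broadcast - 1
Range: 132.0.0.1 to 132.255.255.254


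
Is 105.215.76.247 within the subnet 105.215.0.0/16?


Subnet network: 105.215.0.0
Test IP AND mask: 105.215.0.0
Yes, 105.215.76.247 is in 105.215.0.0/16


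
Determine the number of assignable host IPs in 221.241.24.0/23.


Host bits = 32 - 23 = 9
Total addresses = 2^9 = 512
Usable = total - 2 (network and broadcast)
Usable hosts: 510


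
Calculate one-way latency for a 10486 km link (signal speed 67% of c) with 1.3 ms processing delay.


Speed = 0.67 * 3e5 km/s = 201000 km/s
Propagation delay = 10486 / 201000 = 0.0522 s = 52.1692 ms
Processing delay = 1.3 ms
Total one-way latency = 53.4692 ms


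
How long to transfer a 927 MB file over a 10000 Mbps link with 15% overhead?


Effective throughput = 10000 * (1 - 15/100) = 8500 Mbps
File size in Mb = 927 * 8 = 7416 Mb
Time = 7416 / 8500
Time = 0.8725 seconds


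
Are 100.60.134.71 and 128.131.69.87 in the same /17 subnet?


Mask: 255.255.128.0
100.60.134.71 AND mask = 100.60.128.0
128.131.69.87 AND mask = 128.131.0.0
No, different subnets (100.60.128.0 vs 128.131.0.0)


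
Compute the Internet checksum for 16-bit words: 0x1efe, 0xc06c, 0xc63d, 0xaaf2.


Sum all words (with carry folding):
+ 0x1efe = 0x1efe
+ 0xc06c = 0xdf6a
+ 0xc63d = 0xa5a8
+ 0xaaf2 = 0x509b
One's complement: ~0x509b
Checksum = 0xaf64


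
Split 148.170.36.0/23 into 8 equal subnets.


New prefix = 23 + 3 = 26
Each subnet has 64 addresses
  148.170.36.0/26
  148.170.36.64/26
  148.170.36.128/26
  148.170.36.192/26
  148.170.37.0/26
  148.170.37.64/26
  148.170.37.128/26
  148.170.37.192/26
Subnets: 148.170.36.0/26, 148.170.36.64/26, 148.170.36.128/26, 148.170.36.192/26, 148.170.37.0/26, 148.170.37.64/26, 148.170.37.128/26, 148.170.37.192/26


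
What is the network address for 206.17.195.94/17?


IP:   11001110.00010001.11000011.01011110
Mask: 11111111.11111111.10000000.00000000
AND operation:
Net:  11001110.00010001.10000000.00000000
Network: 206.17.128.0/17


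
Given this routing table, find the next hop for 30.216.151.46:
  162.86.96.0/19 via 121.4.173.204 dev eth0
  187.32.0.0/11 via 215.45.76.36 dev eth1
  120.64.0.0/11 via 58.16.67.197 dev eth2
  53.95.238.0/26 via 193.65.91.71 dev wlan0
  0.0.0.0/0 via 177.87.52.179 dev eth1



Longest prefix match for 30.216.151.46:
  /19 162.86.96.0: no
  /11 187.32.0.0: no
  /11 120.64.0.0: no
  /26 53.95.238.0: no
  /0 0.0.0.0: MATCH
Selected: next-hop 177.87.52.179 via eth1 (matched /0)


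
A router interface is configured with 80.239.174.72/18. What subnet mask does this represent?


/18 means 18 network bits, 14 host bits
Binary: 11111111111111111100000000000000
Mask: 255.255.192.0


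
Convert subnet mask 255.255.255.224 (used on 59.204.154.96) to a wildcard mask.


Subnet mask: 255.255.255.224
Wildcard = 255.255.255.255 - subnet mask
255 - 255 = 0
255 - 255 = 0
255 - 255 = 0
255 - 224 = 31
Wildcard: 0.0.0.31


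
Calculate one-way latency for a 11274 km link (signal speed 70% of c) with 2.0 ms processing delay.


Speed = 0.7 * 3e5 km/s = 210000 km/s
Propagation delay = 11274 / 210000 = 0.0537 s = 53.6857 ms
Processing delay = 2.0 ms
Total one-way latency = 55.6857 ms


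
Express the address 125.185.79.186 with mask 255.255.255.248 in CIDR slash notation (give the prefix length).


Binary: 11111111.11111111.11111111.11111000
Count leading 1s
Prefix: /29


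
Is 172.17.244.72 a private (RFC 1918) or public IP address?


RFC 1918 private ranges:
  10.0.0.0/8 (10.0.0.0 - 10.255.255.255)
  172.16.0.0/12 (172.16.0.0 - 172.31.255.255)
  192.168.0.0/16 (192.168.0.0 - 192.168.255.255)
Private (in 172.16.0.0/12)


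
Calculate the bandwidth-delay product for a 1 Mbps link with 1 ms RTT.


BDP = bandwidth * RTT
= 1 Mbps * 1 ms
= 1 * 1e6 * 1 / 1000 bits
= 1000 bits
= 125 bytes
BDP = 1000 bits (125 bytes)


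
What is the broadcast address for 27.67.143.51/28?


Network: 27.67.143.48/28
Host bits = 4
Set all host bits to 1:
Broadcast: 27.67.143.63


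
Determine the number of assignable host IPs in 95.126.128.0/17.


Host bits = 32 - 17 = 15
Total addresses = 2^15 = 32768
Usable = total - 2 (network and broadcast)
Usable hosts: 32766


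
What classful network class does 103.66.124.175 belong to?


First octet: 103
Binary: 01100111
0xxxxxxx -> Class A (1-126)
Class A, default mask 255.0.0.0 (/8)


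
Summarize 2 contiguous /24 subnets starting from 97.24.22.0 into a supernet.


Original prefix: /24
Number of subnets: 2 = 2^1
New prefix = 24 - 1 = 23
Supernet: 97.24.22.0/23


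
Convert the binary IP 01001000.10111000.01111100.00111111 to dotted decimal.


01001000 = 72
10111000 = 184
01111100 = 124
00111111 = 63
IP: 72.184.124.63


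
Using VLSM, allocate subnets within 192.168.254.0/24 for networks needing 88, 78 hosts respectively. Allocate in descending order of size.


88 hosts -> /25 (126 usable): 192.168.254.0/25
78 hosts -> /25 (126 usable): 192.168.254.128/25
Allocation: 192.168.254.0/25 (88 hosts, 126 usable); 192.168.254.128/25 (78 hosts, 126 usable)


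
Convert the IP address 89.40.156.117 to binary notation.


89 = 01011001
40 = 00101000
156 = 10011100
117 = 01110101
Binary: 01011001.00101000.10011100.01110101


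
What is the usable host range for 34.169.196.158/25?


Network: 34.169.196.128
Broadcast: 34.169.196.255
First usable = network + 1
Last usable = broadcast - 1
Range: 34.169.196.129 to 34.169.196.254


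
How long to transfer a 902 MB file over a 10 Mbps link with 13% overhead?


Effective throughput = 10 * (1 - 13/100) = 8.7 Mbps
File size in Mb = 902 * 8 = 7216 Mb
Time = 7216 / 8.7
Time = 829.4253 seconds


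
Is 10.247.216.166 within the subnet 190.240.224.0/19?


Subnet network: 190.240.224.0
Test IP AND mask: 10.247.192.0
No, 10.247.216.166 is not in 190.240.224.0/19


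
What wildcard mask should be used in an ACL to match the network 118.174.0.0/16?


Subnet mask: 255.255.0.0
Wildcard = 255.255.255.255 - subnet mask
255 - 255 = 0
255 - 255 = 0
255 - 0 = 255
255 - 0 = 255
Wildcard: 0.0.255.255


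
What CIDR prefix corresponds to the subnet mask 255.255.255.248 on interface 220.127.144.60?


Binary: 11111111.11111111.11111111.11111000
Count leading 1s
Prefix: /29


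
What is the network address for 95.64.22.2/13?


IP:   01011111.01000000.00010110.00000010
Mask: 11111111.11111000.00000000.00000000
AND operation:
Net:  01011111.01000000.00000000.00000000
Network: 95.64.0.0/13


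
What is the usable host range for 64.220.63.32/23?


Network: 64.220.62.0
Broadcast: 64.220.63.255
First usable = network + 1
Last usable = broadcast - 1
Range: 64.220.62.1 to 64.220.63.254


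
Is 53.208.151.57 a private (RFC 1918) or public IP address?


RFC 1918 private ranges:
  10.0.0.0/8 (10.0.0.0 - 10.255.255.255)
  172.16.0.0/12 (172.16.0.0 - 172.31.255.255)
  192.168.0.0/16 (192.168.0.0 - 192.168.255.255)
Public (not in any RFC 1918 range)


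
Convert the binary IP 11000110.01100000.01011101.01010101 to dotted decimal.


11000110 = 198
01100000 = 96
01011101 = 93
01010101 = 85
IP: 198.96.93.85
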